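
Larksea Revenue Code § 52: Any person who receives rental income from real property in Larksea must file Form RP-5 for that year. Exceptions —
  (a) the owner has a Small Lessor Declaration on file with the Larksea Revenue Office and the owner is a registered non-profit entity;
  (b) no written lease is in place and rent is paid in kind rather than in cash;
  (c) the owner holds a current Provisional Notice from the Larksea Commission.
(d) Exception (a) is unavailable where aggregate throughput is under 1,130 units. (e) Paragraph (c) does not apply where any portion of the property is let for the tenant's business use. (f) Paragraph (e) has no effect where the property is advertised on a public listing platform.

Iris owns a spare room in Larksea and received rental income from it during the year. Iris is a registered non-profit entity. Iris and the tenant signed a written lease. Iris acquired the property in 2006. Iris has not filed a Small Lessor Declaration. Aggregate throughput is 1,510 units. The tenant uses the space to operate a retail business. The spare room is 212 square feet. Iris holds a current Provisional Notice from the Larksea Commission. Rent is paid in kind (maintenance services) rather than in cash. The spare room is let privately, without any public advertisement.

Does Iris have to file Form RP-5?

Yes — Iris must file Form RP-5.

Exception (a) does not apply: no Small Lessor Declaration is on file.
Exception (b) requires that no written lease is in place; but a written lease is in place, so (b) is unavailable.
Exception (c)'s conditions are all satisfied: a current Provisional Notice is held. However, paragraphs (e)–(f) must be considered: (e) operates against (c): the space is let for business use. (f), which would lift (e), is inapplicable — the property is let privately without advertisement. So (c) is unavailable.
Every exception is unavailable, so the rule governs.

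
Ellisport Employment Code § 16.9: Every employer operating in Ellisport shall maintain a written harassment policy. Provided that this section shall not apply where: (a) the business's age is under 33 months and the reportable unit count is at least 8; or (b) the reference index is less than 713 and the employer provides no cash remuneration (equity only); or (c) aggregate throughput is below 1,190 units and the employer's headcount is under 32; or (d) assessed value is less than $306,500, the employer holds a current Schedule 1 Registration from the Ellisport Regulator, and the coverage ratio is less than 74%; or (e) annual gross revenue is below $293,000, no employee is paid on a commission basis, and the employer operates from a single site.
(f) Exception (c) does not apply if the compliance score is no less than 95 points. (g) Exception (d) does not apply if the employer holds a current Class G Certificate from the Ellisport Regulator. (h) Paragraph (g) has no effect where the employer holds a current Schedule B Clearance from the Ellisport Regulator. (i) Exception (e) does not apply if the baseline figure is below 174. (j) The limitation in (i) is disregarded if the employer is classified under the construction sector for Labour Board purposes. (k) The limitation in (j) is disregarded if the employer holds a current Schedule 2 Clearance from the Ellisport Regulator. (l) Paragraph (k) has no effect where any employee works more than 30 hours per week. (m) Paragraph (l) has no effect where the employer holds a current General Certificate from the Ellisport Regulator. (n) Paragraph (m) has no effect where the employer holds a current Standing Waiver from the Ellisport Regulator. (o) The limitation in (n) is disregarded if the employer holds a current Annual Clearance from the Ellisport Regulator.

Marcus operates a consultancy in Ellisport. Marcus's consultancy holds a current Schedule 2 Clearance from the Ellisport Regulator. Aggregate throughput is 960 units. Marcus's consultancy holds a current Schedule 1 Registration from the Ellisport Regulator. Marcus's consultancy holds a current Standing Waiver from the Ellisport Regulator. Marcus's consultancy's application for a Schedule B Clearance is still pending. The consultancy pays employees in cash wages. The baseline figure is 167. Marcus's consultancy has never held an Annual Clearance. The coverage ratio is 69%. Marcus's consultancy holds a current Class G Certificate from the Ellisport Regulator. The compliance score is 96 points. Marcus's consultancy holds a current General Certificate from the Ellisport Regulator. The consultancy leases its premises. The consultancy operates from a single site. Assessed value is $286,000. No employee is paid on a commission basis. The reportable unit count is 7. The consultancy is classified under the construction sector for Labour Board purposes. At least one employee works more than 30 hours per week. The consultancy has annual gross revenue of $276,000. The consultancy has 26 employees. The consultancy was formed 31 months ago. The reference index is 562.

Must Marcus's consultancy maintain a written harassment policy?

No — exception (e) applies; Marcus's consultancy is not required to maintain a written harassment policy.

Exception (a) requires that the reportable unit count is at least 8; but the reportable unit count is 7, short of 8, so (a) is unavailable.
Exception (b) does not apply: employees are paid cash wages.
Exception (c): aggregate throughput is 960 units, below the 1,190 units limit; the employer's headcount is 26, under the 32 limit — every condition holds. However, paragraph (f) must be considered: (f) operates against (c): the compliance score is 96 points, meeting the 95 points threshold. Exception (c) does not apply.
All of (d)'s requirements are met (assessed value is $286,000, less than the $306,500 limit; a current Schedule 1 Registration is held; the coverage ratio is 69%, less than the 74% limit). However, paragraphs (g)–(h) must be considered: (g) operates against (d): a current Class G Certificate is held. (h), which would lift (g), is not engaged — the Schedule B Clearance is not current. (d) is therefore removed.
Exception (e)'s conditions are all satisfied: annual gross revenue is $276,000, below the $293,000 limit; no employee is paid on commission; the employer operates from a single site. As to paragraphs (i)–(o): (i) would limit (e) — the baseline figure is 167, below the 174 limit — but (j) sets (i) aside: (j) operates — the consultancy is classified under the construction sector. (k) would limit (j) — a current Schedule 2 Clearance is held — but (l) sets (k) aside: (l) operates against (k): at least one employee exceeds 30 hours/week. (m) would limit (l) — a current General Certificate is held — but (n) sets (m) aside: (n) is engaged — a current Standing Waiver is held. (o), which would lift (n), is inapplicable — there is no Annual Clearance in force. Exception (e) stands.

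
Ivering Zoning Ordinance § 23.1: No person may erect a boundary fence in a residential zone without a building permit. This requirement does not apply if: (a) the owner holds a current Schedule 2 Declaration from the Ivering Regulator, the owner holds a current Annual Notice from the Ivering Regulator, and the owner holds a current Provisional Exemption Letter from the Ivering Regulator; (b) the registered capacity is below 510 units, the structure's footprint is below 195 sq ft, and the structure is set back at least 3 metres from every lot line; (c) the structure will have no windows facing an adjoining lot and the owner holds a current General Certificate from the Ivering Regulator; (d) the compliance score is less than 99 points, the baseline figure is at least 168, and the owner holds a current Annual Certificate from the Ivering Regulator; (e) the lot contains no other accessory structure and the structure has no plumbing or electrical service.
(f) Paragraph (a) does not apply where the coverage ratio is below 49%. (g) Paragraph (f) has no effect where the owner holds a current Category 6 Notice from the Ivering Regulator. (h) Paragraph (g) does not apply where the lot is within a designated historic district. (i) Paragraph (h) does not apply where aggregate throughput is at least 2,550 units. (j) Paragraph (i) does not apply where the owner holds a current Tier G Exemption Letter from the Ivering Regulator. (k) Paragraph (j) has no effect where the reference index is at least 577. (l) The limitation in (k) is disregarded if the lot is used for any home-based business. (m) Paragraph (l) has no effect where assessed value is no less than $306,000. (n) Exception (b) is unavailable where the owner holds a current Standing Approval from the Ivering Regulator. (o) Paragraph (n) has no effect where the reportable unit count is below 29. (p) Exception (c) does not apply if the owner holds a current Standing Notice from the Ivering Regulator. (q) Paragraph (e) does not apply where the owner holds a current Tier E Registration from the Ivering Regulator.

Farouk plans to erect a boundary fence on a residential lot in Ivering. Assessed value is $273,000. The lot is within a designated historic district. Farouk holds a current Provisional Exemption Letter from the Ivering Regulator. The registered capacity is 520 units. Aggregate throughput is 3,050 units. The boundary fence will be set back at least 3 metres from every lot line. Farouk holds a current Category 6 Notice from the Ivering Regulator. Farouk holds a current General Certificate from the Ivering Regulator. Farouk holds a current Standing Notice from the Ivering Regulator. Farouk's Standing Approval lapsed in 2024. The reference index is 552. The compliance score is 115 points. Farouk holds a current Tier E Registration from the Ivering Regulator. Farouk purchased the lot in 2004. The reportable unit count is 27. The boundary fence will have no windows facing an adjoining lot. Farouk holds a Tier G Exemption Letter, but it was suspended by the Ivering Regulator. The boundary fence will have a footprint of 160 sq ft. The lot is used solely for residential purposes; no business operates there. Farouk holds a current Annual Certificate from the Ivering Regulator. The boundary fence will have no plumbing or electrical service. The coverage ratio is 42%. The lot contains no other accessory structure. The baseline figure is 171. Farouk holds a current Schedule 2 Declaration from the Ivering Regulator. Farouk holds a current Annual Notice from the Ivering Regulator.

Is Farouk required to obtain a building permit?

No — exception (a) applies; Farouk does not need a building permit.

Exception (a): a current Schedule 2 Declaration is held; a current Annual Notice is held; a current Provisional Exemption Letter is held — every condition holds. Applying paragraphs (f)–(m): (f) would limit (a) — the coverage ratio is 42%, below the 49% limit — but (g) sets (f) aside: (g) is triggered — a current Category 6 Notice is held. (h) is triggered (the lot is in a historic district), but is overridden by (i): (i) is engaged — aggregate throughput is 3,050 units, meeting the 2,550 units threshold. (j), which would lift (i), is inapplicable — there is no Tier G Exemption Letter in force. (a) remains available.
Exception (b) requires that the registered capacity is below 510 units; but the registered capacity is 520 units, not below 510 units, so (b) is unavailable.
Exception (c): no windows face an adjoining lot; a current General Certificate is held — every condition holds. But: (p) is engaged — a current Standing Notice is held. So (c) is unavailable.
Exception (d) requires that the compliance score is less than 99 points; but the compliance score is 115 points, not less than 99 points, so (d) is unavailable.
Exception (e) is satisfied on its face — the lot has no other accessory structure; there is no plumbing or electrical service. But: (q) operates against (e): a current Tier E Registration is held. So (e) is unavailable.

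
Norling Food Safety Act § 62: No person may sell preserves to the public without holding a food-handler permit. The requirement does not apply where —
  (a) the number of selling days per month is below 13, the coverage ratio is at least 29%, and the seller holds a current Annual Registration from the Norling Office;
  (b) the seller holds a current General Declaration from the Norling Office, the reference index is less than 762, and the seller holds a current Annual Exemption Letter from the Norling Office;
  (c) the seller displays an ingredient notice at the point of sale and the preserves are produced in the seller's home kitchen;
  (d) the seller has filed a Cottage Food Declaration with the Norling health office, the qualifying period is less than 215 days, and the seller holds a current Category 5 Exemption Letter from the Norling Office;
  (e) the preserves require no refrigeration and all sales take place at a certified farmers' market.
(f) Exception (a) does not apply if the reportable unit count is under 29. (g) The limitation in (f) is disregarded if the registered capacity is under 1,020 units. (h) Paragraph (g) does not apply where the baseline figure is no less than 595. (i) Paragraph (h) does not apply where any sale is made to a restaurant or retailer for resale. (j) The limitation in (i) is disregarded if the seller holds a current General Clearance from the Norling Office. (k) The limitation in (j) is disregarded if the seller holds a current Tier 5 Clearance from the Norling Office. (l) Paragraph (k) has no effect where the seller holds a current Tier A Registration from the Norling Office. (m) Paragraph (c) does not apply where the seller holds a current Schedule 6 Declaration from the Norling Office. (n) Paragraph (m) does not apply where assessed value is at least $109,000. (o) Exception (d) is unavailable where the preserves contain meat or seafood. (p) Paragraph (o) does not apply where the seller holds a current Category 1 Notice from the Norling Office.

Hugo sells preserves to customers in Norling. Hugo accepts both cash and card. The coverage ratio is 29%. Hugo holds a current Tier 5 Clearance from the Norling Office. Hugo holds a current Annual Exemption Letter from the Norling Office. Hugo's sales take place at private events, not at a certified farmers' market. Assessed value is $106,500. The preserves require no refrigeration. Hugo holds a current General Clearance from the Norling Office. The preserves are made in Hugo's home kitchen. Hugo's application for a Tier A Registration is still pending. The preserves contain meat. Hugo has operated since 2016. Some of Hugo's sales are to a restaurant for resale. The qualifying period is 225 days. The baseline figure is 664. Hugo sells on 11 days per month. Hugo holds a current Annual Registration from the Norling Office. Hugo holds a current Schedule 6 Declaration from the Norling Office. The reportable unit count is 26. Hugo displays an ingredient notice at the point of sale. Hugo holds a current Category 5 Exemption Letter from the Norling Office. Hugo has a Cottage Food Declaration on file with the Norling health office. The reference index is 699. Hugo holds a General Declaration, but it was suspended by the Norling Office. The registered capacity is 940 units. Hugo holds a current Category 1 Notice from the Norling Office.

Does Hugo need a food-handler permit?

Exception (a): the number of selling days per month is 11, below the 13 limit; the coverage ratio is 29%, meeting the 29% threshold; a current Annual Registration is held — every condition holds. Under paragraphs (f)–(l): (f) applies (the reportable unit count is 26, under the 29 limit), but is displaced by (g): (g) operates against (f): the registered capacity is 940 units, under the 1,020 units limit. (h) would limit (g) — the baseline figure is 664, meeting the 595 threshold — but (i) sets (h) aside: (i) applies — some sales are to a restaurant for resale. (j) applies (a current General Clearance is held), but yields to (k): (k) operates against (j): a current Tier 5 Clearance is held. (l), which would lift (k), is not engaged — there is no Tier A Registration in force. So (a) applies.
Exception (b) fails — the General Declaration is not current.
Exception (c) is satisfied on its face — an ingredient notice is displayed; the preserves are home-kitchen produced. But applying paragraphs (m)–(n): (m) operates against (c): a current Schedule 6 Declaration is held. (n) does not operate here (assessed value is $106,500, short of $109,000), so (m) stands. So (c) is unavailable.
Exception (d) does not apply: the qualifying period is 225 days, not less than 215 days.
Exception (e) does not apply: sales are at private events, not a certified farmers' market.

No — exception (a) applies; Hugo is not required to hold a food-handler permit.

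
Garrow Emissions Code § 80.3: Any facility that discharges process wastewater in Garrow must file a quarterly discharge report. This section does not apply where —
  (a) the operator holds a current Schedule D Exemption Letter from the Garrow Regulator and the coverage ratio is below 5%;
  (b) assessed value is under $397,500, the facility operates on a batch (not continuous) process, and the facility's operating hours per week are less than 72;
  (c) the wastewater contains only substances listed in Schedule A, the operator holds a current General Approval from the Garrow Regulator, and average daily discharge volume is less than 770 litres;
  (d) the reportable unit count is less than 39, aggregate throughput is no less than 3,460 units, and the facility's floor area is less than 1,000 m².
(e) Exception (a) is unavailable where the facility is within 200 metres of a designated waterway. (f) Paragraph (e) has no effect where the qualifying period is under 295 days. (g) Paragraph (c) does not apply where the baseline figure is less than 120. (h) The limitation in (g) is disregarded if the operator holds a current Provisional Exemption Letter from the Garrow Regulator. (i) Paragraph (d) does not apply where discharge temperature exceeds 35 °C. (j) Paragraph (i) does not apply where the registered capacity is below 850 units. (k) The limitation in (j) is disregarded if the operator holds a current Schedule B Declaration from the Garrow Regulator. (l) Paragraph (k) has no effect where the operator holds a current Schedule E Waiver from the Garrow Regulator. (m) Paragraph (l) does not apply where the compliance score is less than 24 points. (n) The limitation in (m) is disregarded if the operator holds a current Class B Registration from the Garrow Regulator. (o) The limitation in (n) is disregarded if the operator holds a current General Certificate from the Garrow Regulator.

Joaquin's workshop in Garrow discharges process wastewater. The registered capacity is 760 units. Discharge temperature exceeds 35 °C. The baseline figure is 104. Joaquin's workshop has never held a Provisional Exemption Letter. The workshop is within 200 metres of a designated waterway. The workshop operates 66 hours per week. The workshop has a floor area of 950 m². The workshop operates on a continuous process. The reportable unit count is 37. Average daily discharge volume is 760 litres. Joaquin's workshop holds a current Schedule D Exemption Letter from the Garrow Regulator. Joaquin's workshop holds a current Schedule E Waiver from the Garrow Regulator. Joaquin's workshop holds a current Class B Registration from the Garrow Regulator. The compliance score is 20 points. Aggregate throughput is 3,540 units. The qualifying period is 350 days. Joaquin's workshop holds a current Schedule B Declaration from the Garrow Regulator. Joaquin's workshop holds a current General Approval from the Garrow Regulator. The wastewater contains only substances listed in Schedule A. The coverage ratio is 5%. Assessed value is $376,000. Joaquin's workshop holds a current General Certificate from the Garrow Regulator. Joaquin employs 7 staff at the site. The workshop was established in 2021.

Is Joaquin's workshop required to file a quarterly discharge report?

Exception (a) requires that the coverage ratio is below 5%; but the coverage ratio is 5%, not below 5%, so (a) is unavailable.
Exception (b) requires that the facility operates on a batch (not continuous) process; but the facility operates on a continuous process, so (b) is unavailable.
Exception (c) is satisfied on its face — the wastewater is Schedule-A-only; a current General Approval is held; average daily discharge volume is 760 litres, less than the 770 litres limit. Turning to paragraphs (g)–(h): (g) applies — the baseline figure is 104, less than the 120 limit. (h), which would lift (g), is not triggered — the Provisional Exemption Letter is not current. (c) is therefore removed.
Exception (d) is satisfied on its face — the reportable unit count is 37, less than the 39 limit; aggregate throughput is 3,540 units, meeting the 3,460 units threshold; the facility's floor area is 950 m², less than the 1,000 m² limit. Turning to paragraphs (i)–(o): (i) is triggered — discharge temperature exceeds 35 °C. (j) would limit (i) — the registered capacity is 760 units, below the 850 units limit — but (k) sets (j) aside: (k) operates against (j): a current Schedule B Declaration is held. (l) operates (a current Schedule E Waiver is held), but yields to (m): (m) is engaged — the compliance score is 20 points, less than the 24 points limit. (n) would limit (m) — a current Class B Registration is held — but (o) sets (n) aside: (o) operates against (n): a current General Certificate is held. So (d) is unavailable.
No exception applies. The general rule governs.

Yes — Joaquin's workshop must file a quarterly discharge report.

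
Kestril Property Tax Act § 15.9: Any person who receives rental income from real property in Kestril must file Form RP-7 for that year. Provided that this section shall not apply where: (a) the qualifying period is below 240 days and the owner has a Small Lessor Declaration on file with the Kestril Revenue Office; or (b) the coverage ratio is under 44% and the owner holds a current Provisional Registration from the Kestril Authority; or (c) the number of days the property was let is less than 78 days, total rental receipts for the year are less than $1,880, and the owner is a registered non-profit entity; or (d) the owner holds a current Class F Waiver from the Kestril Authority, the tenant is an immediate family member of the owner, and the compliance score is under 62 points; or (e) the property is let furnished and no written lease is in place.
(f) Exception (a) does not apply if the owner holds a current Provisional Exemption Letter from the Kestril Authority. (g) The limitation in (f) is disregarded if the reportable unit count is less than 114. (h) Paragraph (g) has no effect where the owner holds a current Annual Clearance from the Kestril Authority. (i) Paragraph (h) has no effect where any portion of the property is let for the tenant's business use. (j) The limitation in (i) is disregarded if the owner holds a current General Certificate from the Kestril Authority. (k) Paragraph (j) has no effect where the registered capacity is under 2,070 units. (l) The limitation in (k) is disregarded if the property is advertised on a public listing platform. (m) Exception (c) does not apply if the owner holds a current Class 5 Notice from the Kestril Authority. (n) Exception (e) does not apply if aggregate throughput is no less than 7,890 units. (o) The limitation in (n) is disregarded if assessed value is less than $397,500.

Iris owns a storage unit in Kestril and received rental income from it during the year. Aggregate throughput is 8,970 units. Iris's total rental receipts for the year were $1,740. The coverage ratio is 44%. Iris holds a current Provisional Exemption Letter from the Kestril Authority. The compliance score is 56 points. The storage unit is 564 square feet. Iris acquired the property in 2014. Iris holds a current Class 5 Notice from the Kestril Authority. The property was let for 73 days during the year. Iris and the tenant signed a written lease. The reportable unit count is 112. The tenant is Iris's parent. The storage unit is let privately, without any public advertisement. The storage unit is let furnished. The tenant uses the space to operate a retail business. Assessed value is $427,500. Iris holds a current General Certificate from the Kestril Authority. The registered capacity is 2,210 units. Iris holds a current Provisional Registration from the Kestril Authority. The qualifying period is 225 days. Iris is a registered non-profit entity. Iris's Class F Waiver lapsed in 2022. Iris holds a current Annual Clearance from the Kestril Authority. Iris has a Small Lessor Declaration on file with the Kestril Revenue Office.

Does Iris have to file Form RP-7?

All of (a)'s requirements are met (the qualifying period is 225 days, below the 240 days limit; a Small Lessor Declaration is on file). But: (f) operates against (a): a current Provisional Exemption Letter is held. (g) is engaged (the reportable unit count is 112, less than the 114 limit), but is itself disapplied by (h): (h) operates against (g): a current Annual Clearance is held. (i) is triggered (the space is let for business use), but is overridden by (j): (j) applies — a current General Certificate is held. (k), which would lift (j), is inapplicable — the registered capacity is 2,210 units, not under 2,070 units. Exception (a) does not apply.
Exception (b) does not apply: the coverage ratio is 44%, not under 44%.
Exception (c) is satisfied on its face — the number of days the property was let is 73 days, less than the 78 days limit; total rental receipts for the year are $1,740, less than the $1,880 limit; Iris is a registered non-profit. However, paragraph (m) must be considered: (m) operates against (c): a current Class 5 Notice is held. So (c) is unavailable.
Exception (d) does not apply: the Class F Waiver is not current.
Exception (e) does not apply: a written lease is in place.
None of the exceptions is available; § 15.9 applies in full.

Yes — Iris must file Form RP-7.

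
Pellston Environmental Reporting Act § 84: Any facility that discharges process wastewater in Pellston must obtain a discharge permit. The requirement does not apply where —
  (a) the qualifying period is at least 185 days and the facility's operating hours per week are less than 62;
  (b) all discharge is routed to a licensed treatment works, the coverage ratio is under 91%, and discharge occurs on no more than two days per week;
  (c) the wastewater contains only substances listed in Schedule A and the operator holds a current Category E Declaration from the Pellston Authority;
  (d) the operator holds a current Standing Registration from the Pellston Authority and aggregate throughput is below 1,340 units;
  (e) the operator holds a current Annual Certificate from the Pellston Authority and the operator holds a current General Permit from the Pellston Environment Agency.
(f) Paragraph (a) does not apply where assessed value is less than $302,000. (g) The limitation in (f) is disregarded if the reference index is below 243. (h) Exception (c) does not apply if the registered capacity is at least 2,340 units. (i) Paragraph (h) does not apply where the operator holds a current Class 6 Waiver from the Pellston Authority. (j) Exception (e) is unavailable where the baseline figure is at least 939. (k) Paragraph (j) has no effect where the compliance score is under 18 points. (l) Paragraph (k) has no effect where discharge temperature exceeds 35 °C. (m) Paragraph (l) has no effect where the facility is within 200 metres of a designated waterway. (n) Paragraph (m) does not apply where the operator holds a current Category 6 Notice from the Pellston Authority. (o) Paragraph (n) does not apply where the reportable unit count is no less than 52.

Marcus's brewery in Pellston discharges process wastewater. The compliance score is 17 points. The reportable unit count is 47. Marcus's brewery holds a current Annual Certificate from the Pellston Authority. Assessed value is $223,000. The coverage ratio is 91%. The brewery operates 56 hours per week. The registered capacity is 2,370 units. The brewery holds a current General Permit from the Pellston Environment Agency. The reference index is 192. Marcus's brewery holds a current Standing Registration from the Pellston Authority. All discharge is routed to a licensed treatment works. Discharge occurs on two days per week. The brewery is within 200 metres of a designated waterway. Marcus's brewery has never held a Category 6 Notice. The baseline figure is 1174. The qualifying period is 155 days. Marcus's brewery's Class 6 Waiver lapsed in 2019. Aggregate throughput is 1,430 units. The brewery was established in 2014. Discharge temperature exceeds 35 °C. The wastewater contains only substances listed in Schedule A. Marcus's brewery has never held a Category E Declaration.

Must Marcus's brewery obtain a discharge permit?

No — exception (e) applies; Marcus's brewery is not required to obtain a discharge permit.

Exception (a) does not apply: the qualifying period is 155 days, short of 185 days.
Exception (b) does not apply: the coverage ratio is 91%, not under 91%.
Exception (c) fails — the Category E Declaration is not current.
Exception (d) requires that aggregate throughput is below 1,340 units; but aggregate throughput is 1,430 units, not below 1,340 units, so (d) is unavailable.
All of (e)'s requirements are met (a current Annual Certificate is held; a current General Permit is held). As to paragraphs (j)–(o): (j) is engaged (the baseline figure is 1,174, meeting the 939 threshold), but yields to (k): (k) operates against (j): the compliance score is 17 points, under the 18 points limit. (l) is triggered (discharge temperature exceeds 35 °C), but is overridden by (m): (m) operates against (l): the brewery is within 200 m of a designated waterway. (n), which would lift (m), does not operate here — no current Category 6 Notice is held. (e) remains available.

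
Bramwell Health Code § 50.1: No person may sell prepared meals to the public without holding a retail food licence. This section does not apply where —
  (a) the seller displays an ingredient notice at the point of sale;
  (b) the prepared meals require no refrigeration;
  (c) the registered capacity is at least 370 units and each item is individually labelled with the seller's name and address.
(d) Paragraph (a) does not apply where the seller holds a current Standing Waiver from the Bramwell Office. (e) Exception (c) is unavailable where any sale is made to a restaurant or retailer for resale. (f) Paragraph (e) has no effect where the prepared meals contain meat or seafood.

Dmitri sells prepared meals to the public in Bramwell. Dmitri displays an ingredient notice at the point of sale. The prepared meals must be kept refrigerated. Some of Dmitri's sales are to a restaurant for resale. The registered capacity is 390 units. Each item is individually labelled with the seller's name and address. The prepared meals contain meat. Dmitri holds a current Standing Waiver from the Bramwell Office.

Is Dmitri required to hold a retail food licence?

No — exception (c) applies; Dmitri is not required to hold a retail food licence.

All of (a)'s requirements are met (an ingredient notice is displayed). But: (d) operates — a current Standing Waiver is held. Exception (a) does not apply.
Exception (b) does not apply: the prepared meals require refrigeration.
Exception (c) is satisfied on its face — the registered capacity is 390 units, meeting the 370 units threshold; items are individually labelled. Under paragraphs (e)–(f): (e) would limit (c) — some sales are to a restaurant for resale — but (f) sets (e) aside: (f) operates against (e): the prepared meals contain meat. Exception (c) stands.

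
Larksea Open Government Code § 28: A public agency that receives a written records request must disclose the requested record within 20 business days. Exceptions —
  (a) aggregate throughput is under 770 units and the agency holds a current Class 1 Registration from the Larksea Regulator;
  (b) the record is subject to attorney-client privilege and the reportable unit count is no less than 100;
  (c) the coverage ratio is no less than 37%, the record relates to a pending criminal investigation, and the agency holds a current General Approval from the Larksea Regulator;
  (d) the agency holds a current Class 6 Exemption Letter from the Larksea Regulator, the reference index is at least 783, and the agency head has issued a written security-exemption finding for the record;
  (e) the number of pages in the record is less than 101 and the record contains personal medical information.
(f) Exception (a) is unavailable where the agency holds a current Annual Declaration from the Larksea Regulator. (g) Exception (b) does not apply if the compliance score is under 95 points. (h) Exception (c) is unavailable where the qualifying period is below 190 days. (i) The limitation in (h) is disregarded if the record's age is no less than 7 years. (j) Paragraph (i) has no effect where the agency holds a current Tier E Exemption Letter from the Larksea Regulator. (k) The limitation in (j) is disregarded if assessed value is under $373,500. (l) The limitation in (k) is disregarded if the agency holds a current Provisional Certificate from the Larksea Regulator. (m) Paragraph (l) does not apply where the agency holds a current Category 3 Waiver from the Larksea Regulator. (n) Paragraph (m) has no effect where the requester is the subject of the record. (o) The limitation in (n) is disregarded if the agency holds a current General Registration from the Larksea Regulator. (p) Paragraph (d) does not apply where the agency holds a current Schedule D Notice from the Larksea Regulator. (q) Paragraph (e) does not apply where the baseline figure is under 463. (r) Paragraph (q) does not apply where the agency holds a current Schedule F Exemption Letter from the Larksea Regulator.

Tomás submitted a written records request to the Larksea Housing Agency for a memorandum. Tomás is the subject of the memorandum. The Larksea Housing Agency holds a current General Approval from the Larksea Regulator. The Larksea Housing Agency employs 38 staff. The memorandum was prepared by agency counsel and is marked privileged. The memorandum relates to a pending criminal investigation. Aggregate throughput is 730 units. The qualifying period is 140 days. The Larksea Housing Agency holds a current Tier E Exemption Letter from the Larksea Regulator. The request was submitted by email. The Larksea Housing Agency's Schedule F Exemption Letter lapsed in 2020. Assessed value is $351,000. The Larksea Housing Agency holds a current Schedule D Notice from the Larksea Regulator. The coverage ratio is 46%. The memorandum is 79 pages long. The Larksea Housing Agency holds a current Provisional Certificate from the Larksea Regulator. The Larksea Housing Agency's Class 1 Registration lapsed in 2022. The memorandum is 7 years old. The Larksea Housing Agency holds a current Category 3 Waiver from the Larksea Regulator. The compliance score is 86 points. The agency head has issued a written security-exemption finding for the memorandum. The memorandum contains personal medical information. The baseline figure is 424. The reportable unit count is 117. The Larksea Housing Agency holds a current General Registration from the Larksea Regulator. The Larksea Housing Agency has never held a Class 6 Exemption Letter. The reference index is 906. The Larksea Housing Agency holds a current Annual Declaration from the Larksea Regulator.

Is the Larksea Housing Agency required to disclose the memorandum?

No — exception (c) applies; the Larksea Housing Agency is not required to disclose the memorandum.

Exception (a) fails — there is no Class 1 Registration in force.
Exception (b): the memorandum is privileged; the reportable unit count is 117, meeting the 100 threshold — every condition holds. But: (g) operates — the compliance score is 86 points, under the 95 points limit. Exception (b) does not apply.
Exception (c): the coverage ratio is 46%, meeting the 37% threshold; the memorandum relates to a pending investigation; a current General Approval is held — every condition holds. Under paragraphs (h)–(o): (h) applies (the qualifying period is 140 days, below the 190 days limit), but is displaced by (i): (i) operates against (h): the record's age is 7 years, meeting the 7 years threshold. (j) operates (a current Tier E Exemption Letter is held), but is itself disapplied by (k): (k) is triggered — assessed value is $351,000, under the $373,500 limit. (l) is triggered (a current Provisional Certificate is held), but yields to (m): (m) is engaged — a current Category 3 Waiver is held. (n) is engaged (Tomás is the subject of the memorandum), but is itself disapplied by (o): (o) applies — a current General Registration is held. So (c) applies.
Exception (d) fails — no current Class 6 Exemption Letter is held.
Exception (e)'s conditions are all satisfied: the number of pages in the record is 79, less than the 101 limit; the memorandum contains personal medical information. But applying paragraphs (q)–(r): (q) operates against (e): the baseline figure is 424, under the 463 limit. (r), which would lift (q), is inapplicable — the Schedule F Exemption Letter is not current. Exception (e) does not apply.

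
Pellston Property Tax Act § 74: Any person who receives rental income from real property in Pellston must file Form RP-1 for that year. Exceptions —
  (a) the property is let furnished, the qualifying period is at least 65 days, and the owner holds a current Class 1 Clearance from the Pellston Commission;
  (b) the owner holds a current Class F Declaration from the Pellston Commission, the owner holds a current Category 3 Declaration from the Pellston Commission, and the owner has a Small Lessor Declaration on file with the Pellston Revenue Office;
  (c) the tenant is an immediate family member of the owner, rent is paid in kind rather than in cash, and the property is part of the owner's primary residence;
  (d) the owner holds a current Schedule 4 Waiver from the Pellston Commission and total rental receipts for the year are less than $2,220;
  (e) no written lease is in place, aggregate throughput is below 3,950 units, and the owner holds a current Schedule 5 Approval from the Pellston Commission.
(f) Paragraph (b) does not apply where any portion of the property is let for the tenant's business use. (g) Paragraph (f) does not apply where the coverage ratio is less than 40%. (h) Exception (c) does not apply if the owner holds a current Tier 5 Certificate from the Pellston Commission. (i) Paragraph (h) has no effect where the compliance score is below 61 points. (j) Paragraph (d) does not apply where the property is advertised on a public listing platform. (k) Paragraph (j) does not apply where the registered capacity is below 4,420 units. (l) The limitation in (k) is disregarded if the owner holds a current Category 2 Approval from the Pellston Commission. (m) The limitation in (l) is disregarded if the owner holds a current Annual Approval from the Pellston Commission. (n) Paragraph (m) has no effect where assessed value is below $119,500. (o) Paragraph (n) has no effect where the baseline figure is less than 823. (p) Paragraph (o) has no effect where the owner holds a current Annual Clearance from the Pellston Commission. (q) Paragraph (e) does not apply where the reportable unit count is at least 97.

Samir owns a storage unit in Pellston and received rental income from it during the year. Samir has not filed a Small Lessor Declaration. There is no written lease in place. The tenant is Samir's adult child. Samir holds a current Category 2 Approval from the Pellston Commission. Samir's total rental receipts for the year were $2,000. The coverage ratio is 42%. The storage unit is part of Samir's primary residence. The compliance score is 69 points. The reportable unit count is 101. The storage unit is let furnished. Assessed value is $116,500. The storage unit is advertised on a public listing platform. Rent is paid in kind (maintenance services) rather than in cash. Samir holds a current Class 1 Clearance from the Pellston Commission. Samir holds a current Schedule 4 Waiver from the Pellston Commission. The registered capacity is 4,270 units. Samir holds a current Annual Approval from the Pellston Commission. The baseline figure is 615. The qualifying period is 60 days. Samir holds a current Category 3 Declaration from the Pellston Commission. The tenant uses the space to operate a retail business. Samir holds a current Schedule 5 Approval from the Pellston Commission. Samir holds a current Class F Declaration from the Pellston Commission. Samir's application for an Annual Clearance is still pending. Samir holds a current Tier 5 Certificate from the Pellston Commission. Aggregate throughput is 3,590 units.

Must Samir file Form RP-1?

Exception (a) fails — the qualifying period is 60 days, short of 65 days.
Exception (b) does not apply: no Small Lessor Declaration is on file.
Exception (c): the tenant is an immediate family member; rent is paid in kind; the storage unit is part of the primary residence — every condition holds. However, paragraphs (h)–(i) must be considered: (h) applies — a current Tier 5 Certificate is held. (i), which would lift (h), is inapplicable — the compliance score is 69 points, not below 61 points. So (c) is unavailable.
Exception (d): a current Schedule 4 Waiver is held; total rental receipts for the year are $2,000, less than the $2,220 limit — every condition holds. Applying paragraphs (j)–(p): (j) would limit (d) — the property is publicly advertised — but (k) sets (j) aside: (k) is engaged — the registered capacity is 4,270 units, below the 4,420 units limit. (l) operates (a current Category 2 Approval is held), but is overridden by (m): (m) operates against (l): a current Annual Approval is held. (n) operates (assessed value is $116,500, below the $119,500 limit), but is overridden by (o): (o) operates against (n): the baseline figure is 615, less than the 823 limit. (p), which would lift (o), does not operate here — there is no Annual Clearance in force. (d) remains available.
All of (e)'s requirements are met (there is no written lease; aggregate throughput is 3,590 units, below the 3,950 units limit; a current Schedule 5 Approval is held). Turning to paragraph (q): (q) is triggered — the reportable unit count is 101, meeting the 97 threshold. (e) is therefore removed.

No — exception (d) applies; Samir is not required to file Form RP-1.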